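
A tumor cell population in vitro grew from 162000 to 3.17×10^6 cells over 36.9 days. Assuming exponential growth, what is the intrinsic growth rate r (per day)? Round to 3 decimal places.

0.081 per day

From N(t) = N₀·e^(rt): e^(r·36.9) = 3.17×10^6/162000 = 19.568.
r·36.9 = ln(19.568) = 2.9739, so r = 2.9739/36.9 = 0.080593.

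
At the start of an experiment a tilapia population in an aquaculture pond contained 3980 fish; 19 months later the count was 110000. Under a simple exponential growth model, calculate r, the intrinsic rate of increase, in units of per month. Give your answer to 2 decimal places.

From N(t) = N₀·e^(rt): e^(r·19) = 110000/3980 = 27.638.
r·19 = ln(27.638) = 3.3192, so r = 3.3192/19 = 0.17469.

0.17 per month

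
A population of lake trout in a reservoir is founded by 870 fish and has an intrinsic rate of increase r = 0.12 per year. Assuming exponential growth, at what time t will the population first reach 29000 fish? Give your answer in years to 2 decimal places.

29.22 years

Set N₀·e^(rt) = 29000: e^(0.12·t) = 29000/870 = 33.333.
0.12·t = ln(33.333) = 3.5066, so t = 3.5066/0.12 = 29.221.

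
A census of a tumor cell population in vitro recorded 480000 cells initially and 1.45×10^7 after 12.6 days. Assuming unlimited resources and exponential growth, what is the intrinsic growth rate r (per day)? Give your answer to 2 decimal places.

From N(t) = N₀·e^(rt): e^(r·12.6) = 1.45×10^7/480000 = 30.208.
r·12.6 = ln(30.208) = 3.4081, so r = 3.4081/12.6 = 0.27049.

0.27 per day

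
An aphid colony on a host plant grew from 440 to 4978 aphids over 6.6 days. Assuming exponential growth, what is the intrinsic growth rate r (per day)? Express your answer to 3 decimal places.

From N(t) = N₀·e^(rt): e^(r·6.6) = 4978/440 = 11.314.
r·6.6 = ln(11.314) = 2.426, so r = 2.426/6.6 = 0.36758.

0.368 per day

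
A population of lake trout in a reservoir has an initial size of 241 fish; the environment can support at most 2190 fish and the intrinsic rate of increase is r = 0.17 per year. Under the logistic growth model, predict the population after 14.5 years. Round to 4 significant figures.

1298 fish

A = (K − N₀)/N₀ = (2190 − 241)/241 = 8.0871.
N(t) = K/(1 + A·e^(−rt)) = 2190/(1 + 8.0871×e^(−0.17×14.5)).
e^(−2.465) = 0.085009; denominator = 1 + 8.0871×0.085009 = 1.6875.
N = 2190/1.6875 = 1297.79.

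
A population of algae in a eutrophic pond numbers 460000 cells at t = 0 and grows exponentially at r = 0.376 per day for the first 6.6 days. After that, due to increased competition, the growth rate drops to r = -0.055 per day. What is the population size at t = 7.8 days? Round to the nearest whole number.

5150384 cells

Phase 1: N(6.6) = 460000·e^(0.376×6.6) = 460000·e^2.482 = 5.501777×10^6.
Phase 2 runs for 7.8 − 6.6 = 1.2 days at r = -0.055.
N(7.8) = 5.501777×10^6·e^(-0.055×1.2) = 5.501777×10^6·e^-0.066 = 5.150384×10^6.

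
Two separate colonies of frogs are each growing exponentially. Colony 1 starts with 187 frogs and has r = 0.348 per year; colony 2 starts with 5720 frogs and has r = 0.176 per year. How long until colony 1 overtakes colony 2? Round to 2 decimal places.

Set 187·e^(0.348t) = 5720·e^(0.176t).
e^((0.348 − 0.176)t) = 5720/187 → e^(0.172·t) = 30.588.
0.172·t = ln(30.588) = 3.4206, so t = 3.4206/0.172 = 19.887.

19.89 years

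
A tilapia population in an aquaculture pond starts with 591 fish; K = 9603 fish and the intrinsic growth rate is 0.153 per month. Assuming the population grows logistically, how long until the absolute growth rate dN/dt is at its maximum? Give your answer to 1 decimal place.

17.8 months

Logistic growth is fastest at N = K/2 = 4801.5.
A = (K − N₀)/N₀ = 15.249. Set K/(1 + A·e^(−rt)) = K/2 → A·e^(−rt) = 1.
e^(−0.153t) = 1/15.249 = 0.0655792, so t = ln(15.249)/0.153 = 2.7245/0.153 = 17.807.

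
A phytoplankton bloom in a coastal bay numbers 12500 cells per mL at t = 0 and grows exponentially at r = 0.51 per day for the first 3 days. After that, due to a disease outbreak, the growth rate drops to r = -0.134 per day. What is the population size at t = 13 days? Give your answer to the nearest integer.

Phase 1: N(3) = 12500·e^(0.51×3) = 12500·e^1.53 = 57727.2.
Phase 2 runs for 13 − 3 = 10 days at r = -0.134.
N(13) = 57727.2·e^(-0.134×10) = 57727.2·e^-1.34 = 15115.6.

15116 cells per mL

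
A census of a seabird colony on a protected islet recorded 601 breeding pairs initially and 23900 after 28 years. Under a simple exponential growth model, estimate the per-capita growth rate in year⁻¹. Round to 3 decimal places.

From N(t) = N₀·e^(rt): e^(r·28) = 23900/601 = 39.767.
r·28 = ln(39.767) = 3.683, so r = 3.683/28 = 0.13154.

0.132 per year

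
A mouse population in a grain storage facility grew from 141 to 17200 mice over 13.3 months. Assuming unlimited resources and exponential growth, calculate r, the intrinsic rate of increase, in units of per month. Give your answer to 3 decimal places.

From N(t) = N₀·e^(rt): e^(r·13.3) = 17200/141 = 121.99.
r·13.3 = ln(121.99) = 4.8039, so r = 4.8039/13.3 = 0.3612.

0.361 per month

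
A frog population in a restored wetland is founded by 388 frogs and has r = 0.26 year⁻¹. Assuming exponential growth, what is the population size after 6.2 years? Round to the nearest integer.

1945 frogs

N(t) = N₀·e^(rt) = 388 × e^(0.26×6.2) = 388 × e^1.612.
e^1.612 ≈ 5.0128, so N ≈ 388 × 5.0128 = 1944.98.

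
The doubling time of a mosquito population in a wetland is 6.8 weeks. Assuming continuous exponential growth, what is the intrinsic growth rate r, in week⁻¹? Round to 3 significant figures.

0.102 per week

r = ln(2)/t_d = 0.6931/6.8 = 0.10193.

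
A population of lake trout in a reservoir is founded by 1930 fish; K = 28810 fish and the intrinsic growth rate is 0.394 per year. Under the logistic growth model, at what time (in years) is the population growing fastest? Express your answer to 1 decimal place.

6.7 years

Logistic growth is fastest at N = K/2 = 14405.
A = (K − N₀)/N₀ = 13.927. Set K/(1 + A·e^(−rt)) = K/2 → A·e^(−rt) = 1.
e^(−0.394t) = 1/13.927 = 0.0718006, so t = ln(13.927)/0.394 = 2.6339/0.394 = 6.6849.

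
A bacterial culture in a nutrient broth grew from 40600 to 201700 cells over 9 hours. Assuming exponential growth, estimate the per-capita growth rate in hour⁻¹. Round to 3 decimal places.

From N(t) = N₀·e^(rt): e^(r·9) = 201700/40600 = 4.968.
r·9 = ln(4.968) = 1.603, so r = 1.603/9 = 0.17811.

0.178 per hour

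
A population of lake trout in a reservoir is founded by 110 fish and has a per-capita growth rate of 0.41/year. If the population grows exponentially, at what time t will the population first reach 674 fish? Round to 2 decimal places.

Set N₀·e^(rt) = 674: e^(0.41·t) = 674/110 = 6.1273.
0.41·t = ln(6.1273) = 1.8127, so t = 1.8127/0.41 = 4.4213.

4.42 years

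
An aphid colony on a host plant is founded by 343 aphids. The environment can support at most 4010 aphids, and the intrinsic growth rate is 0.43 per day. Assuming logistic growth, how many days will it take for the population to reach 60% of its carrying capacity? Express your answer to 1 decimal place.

A = (K − N₀)/N₀ = (4010 − 343)/343 = 10.691.
Solve 4010/(1 + 10.691·e^(−0.43t)) = 2406: 1 + 10.691·e^(−0.43t) = 1.6667, so e^(−0.43t) = 0.062358.
−0.43·t = ln(0.062358) = -2.7749, so t = 2.7749/0.43 = 6.4532.

6.5 days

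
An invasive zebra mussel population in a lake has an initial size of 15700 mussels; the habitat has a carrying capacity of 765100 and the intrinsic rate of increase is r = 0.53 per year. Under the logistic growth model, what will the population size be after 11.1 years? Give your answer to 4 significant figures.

675300 mussels

A = (K − N₀)/N₀ = (765100 − 15700)/15700 = 47.732.
N(t) = K/(1 + A·e^(−rt)) = 765100/(1 + 47.732×e^(−0.53×11.1)).
e^(−5.883) = 0.0027864; denominator = 1 + 47.732×0.0027864 = 1.133.
N = 765100/1.133 = 675285.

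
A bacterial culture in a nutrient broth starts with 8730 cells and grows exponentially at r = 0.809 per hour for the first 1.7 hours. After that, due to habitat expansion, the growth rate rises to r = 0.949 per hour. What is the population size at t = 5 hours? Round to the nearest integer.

791370 cells

Phase 1: N(1.7) = 8730·e^(0.809×1.7) = 8730·e^1.375 = 34538.2.
Phase 2 runs for 5 − 1.7 = 3.3 hours at r = 0.949.
N(5) = 34538.2·e^(0.949×3.3) = 34538.2·e^3.132 = 791370.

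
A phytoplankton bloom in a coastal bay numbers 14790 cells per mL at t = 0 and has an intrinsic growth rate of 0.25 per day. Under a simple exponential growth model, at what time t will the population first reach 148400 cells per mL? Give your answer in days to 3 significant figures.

9.22 days

Set N₀·e^(rt) = 148400: e^(0.25·t) = 148400/14790 = 10.034.
0.25·t = ln(10.034) = 2.306, so t = 2.306/0.25 = 9.2238.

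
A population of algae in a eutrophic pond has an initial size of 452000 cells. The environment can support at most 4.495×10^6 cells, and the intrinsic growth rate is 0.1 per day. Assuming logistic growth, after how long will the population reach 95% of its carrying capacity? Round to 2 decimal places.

51.35 days

A = (K − N₀)/N₀ = (4.495×10^6 − 452000)/452000 = 8.9447.
Solve 4.495×10^6/(1 + 8.9447·e^(−0.1t)) = 4.27025×10^6: 1 + 8.9447·e^(−0.1t) = 1.0526, so e^(−0.1t) = 0.00588411.
−0.1·t = ln(0.00588411) = -5.1355, so t = 5.1355/0.1 = 51.355.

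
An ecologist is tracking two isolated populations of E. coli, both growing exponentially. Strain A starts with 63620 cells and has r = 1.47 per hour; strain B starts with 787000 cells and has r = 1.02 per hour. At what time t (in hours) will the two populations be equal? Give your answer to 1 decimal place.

5.6 hours

Set 63620·e^(1.47t) = 787000·e^(1.02t).
e^((1.47 − 1.02)t) = 787000/63620 → e^(0.45·t) = 12.37.
0.45·t = ln(12.37) = 2.5153, so t = 2.5153/0.45 = 5.5896.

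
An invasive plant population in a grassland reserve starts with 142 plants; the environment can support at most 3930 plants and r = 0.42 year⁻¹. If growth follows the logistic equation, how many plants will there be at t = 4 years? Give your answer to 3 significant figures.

658 plants

A = (K − N₀)/N₀ = (3930 − 142)/142 = 26.676.
N(t) = K/(1 + A·e^(−rt)) = 3930/(1 + 26.676×e^(−0.42×4)).
e^(−1.68) = 0.18637; denominator = 1 + 26.676×0.18637 = 5.9717.
N = 3930/5.9717 = 658.102.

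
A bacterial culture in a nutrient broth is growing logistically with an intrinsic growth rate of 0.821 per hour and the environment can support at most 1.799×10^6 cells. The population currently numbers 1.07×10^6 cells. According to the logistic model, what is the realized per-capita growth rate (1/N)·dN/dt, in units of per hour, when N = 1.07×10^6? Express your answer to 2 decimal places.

(1/N)·dN/dt = r(1 − N/K) = 0.821 × (1 − 1.07×10^6/1.799×10^6).
= 0.821 × 0.40523 = 0.33269.

0.33 per hour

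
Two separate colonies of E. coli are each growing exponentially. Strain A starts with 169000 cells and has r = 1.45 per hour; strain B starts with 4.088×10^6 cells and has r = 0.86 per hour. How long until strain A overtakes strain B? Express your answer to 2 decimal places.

5.40 hours

Set 169000·e^(1.45t) = 4.088×10^6·e^(0.86t).
e^((1.45 − 0.86)t) = 4.088×10^6/169000 → e^(0.59·t) = 24.189.
0.59·t = ln(24.189) = 3.1859, so t = 3.1859/0.59 = 5.3999.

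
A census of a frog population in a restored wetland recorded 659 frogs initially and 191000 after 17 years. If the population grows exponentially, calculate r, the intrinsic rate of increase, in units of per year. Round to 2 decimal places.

0.33 per year

From N(t) = N₀·e^(rt): e^(r·17) = 191000/659 = 289.83.
r·17 = ln(289.83) = 5.6693, so r = 5.6693/17 = 0.33349.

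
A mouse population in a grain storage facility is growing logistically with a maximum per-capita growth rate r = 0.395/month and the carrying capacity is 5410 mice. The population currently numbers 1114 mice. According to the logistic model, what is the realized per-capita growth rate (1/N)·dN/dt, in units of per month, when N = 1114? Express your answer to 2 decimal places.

0.31 per month

(1/N)·dN/dt = r(1 − N/K) = 0.395 × (1 − 1114/5410).
= 0.395 × 0.79409 = 0.31366.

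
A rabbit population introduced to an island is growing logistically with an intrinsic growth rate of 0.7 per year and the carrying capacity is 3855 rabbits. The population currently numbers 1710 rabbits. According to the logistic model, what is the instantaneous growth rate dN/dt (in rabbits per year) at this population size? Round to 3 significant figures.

dN/dt = rN(1 − N/K) = 0.7 × 1710 × (1 − 1710/3855).
1 − 1710/3855 = 0.55642; dN/dt = 0.7 × 1710 × 0.55642 = 666.04.

666 rabbits per year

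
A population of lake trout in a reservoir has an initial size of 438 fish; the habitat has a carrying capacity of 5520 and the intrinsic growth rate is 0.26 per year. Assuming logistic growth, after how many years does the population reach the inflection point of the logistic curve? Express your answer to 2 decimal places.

Logistic growth is fastest at N = K/2 = 2760.
A = (K − N₀)/N₀ = 11.603. Set K/(1 + A·e^(−rt)) = K/2 → A·e^(−rt) = 1.
e^(−0.26t) = 1/11.603 = 0.0861865, so t = ln(11.603)/0.26 = 2.4512/0.26 = 9.4279.

9.43 years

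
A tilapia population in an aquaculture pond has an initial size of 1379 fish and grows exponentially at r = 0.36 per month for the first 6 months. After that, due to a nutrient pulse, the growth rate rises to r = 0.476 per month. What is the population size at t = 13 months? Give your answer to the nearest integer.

334742 fish

Phase 1: N(6) = 1379·e^(0.36×6) = 1379·e^2.16 = 11957.5.
Phase 2 runs for 13 − 6 = 7 months at r = 0.476.
N(13) = 11957.5·e^(0.476×7) = 11957.5·e^3.332 = 334742.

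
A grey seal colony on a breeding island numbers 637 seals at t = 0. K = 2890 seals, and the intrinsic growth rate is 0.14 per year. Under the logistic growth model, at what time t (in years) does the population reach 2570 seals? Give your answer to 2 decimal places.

23.90 years

A = (K − N₀)/N₀ = (2890 − 637)/637 = 3.5369.
Solve 2890/(1 + 3.5369·e^(−0.14t)) = 2570: 1 + 3.5369·e^(−0.14t) = 1.1245, so e^(−0.14t) = 0.0352042.
−0.14·t = ln(0.0352042) = -3.3466, so t = 3.3466/0.14 = 23.904.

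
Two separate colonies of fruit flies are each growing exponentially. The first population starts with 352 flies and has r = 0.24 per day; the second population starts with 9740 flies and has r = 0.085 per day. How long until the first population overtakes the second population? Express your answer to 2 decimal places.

Set 352·e^(0.24t) = 9740·e^(0.085t).
e^((0.24 − 0.085)t) = 9740/352 → e^(0.155·t) = 27.67.
0.155·t = ln(27.67) = 3.3204, so t = 3.3204/0.155 = 21.422.

21.42 days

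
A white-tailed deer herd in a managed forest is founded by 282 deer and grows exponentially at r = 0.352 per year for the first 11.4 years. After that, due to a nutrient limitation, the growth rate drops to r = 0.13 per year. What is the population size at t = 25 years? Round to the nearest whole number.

91373 deer

Phase 1: N(11.4) = 282·e^(0.352×11.4) = 282·e^4.013 = 15595.
Phase 2 runs for 25 − 11.4 = 13.6 years at r = 0.13.
N(25) = 15595·e^(0.13×13.6) = 15595·e^1.768 = 91373.2.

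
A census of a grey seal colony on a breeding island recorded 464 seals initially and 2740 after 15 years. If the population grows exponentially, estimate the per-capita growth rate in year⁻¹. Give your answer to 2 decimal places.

From N(t) = N₀·e^(rt): e^(r·15) = 2740/464 = 5.9052.
r·15 = ln(5.9052) = 1.7758, so r = 1.7758/15 = 0.11839.

0.12 per year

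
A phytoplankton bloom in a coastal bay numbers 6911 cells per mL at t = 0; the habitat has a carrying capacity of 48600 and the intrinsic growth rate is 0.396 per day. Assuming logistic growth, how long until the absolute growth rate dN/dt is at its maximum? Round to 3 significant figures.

4.54 days

Logistic growth is fastest at N = K/2 = 24300.
A = (K − N₀)/N₀ = 6.0323. Set K/(1 + A·e^(−rt)) = K/2 → A·e^(−rt) = 1.
e^(−0.396t) = 1/6.0323 = 0.165775, so t = ln(6.0323)/0.396 = 1.7971/0.396 = 4.5382.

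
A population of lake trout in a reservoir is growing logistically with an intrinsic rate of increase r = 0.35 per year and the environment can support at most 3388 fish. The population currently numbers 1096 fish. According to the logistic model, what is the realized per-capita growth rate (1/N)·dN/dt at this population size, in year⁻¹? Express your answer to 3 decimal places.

0.237 per year

(1/N)·dN/dt = r(1 − N/K) = 0.35 × (1 − 1096/3388).
= 0.35 × 0.67651 = 0.23678.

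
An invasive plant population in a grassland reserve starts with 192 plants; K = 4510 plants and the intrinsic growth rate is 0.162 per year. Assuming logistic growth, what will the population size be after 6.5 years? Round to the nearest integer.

A = (K − N₀)/N₀ = (4510 − 192)/192 = 22.49.
N(t) = K/(1 + A·e^(−rt)) = 4510/(1 + 22.49×e^(−0.162×6.5)).
e^(−1.053) = 0.34889; denominator = 1 + 22.49×0.34889 = 8.8464.
N = 4510/8.8464 = 509.813.

510 plants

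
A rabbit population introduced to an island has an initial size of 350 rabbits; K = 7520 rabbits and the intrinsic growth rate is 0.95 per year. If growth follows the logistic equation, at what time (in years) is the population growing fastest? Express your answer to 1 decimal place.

3.2 years

Logistic growth is fastest at N = K/2 = 3760.
A = (K − N₀)/N₀ = 20.486. Set K/(1 + A·e^(−rt)) = K/2 → A·e^(−rt) = 1.
e^(−0.95t) = 1/20.486 = 0.0488145, so t = ln(20.486)/0.95 = 3.0197/0.95 = 3.1787.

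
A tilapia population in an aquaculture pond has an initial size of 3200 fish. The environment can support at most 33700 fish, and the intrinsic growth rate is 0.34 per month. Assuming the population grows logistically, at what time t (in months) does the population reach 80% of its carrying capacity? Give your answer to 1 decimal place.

A = (K − N₀)/N₀ = (33700 − 3200)/3200 = 9.5312.
Solve 33700/(1 + 9.5312·e^(−0.34t)) = 26960: 1 + 9.5312·e^(−0.34t) = 1.25, so e^(−0.34t) = 0.0262295.
−0.34·t = ln(0.0262295) = -3.6409, so t = 3.6409/0.34 = 10.708.

10.7 months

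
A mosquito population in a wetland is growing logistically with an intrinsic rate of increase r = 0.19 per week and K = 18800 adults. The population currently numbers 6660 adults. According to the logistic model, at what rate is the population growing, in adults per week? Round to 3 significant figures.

817 adults per week

dN/dt = rN(1 − N/K) = 0.19 × 6660 × (1 − 6660/18800).
1 − 6660/18800 = 0.64574; dN/dt = 0.19 × 6660 × 0.64574 = 817.13.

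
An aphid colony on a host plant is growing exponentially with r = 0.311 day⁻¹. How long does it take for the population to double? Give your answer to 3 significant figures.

Doubling time t_d = ln(2)/r = 0.6931/0.311 = 2.2288.

2.23 days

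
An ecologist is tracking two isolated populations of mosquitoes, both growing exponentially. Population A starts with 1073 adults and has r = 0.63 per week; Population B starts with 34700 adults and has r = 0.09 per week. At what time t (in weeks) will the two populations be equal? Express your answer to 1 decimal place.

Set 1073·e^(0.63t) = 34700·e^(0.09t).
e^((0.63 − 0.09)t) = 34700/1073 → e^(0.54·t) = 32.339.
0.54·t = ln(32.339) = 3.4763, so t = 3.4763/0.54 = 6.4376.

6.4 weeks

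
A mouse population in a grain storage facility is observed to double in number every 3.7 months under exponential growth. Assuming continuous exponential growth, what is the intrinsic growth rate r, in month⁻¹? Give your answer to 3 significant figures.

0.187 per month

r = ln(2)/t_d = 0.6931/3.7 = 0.18734.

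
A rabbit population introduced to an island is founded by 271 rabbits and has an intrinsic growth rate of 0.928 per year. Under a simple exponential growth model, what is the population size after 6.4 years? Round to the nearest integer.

102880 rabbits

N(t) = N₀·e^(rt) = 271 × e^(0.928×6.4) = 271 × e^5.939.
e^5.939 ≈ 379.63, so N ≈ 271 × 379.63 = 102880.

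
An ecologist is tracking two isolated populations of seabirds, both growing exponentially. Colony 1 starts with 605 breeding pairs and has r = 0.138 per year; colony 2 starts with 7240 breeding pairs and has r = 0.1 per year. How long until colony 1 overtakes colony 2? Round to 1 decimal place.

65.3 years

Set 605·e^(0.138t) = 7240·e^(0.1t).
e^((0.138 − 0.1)t) = 7240/605 → e^(0.038·t) = 11.967.
0.038·t = ln(11.967) = 2.4821, so t = 2.4821/0.038 = 65.32.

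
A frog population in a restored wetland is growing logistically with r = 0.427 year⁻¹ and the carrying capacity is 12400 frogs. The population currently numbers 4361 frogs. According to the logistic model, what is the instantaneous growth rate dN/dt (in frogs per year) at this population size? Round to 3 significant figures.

dN/dt = rN(1 − N/K) = 0.427 × 4361 × (1 − 4361/12400).
1 − 4361/12400 = 0.64831; dN/dt = 0.427 × 4361 × 0.64831 = 1207.2.

1210 frogs per year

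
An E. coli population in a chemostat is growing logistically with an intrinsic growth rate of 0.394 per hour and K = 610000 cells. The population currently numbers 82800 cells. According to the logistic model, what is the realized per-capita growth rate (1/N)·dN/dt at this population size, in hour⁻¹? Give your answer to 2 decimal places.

0.34 per hour

(1/N)·dN/dt = r(1 − N/K) = 0.394 × (1 − 82800/610000).
= 0.394 × 0.86426 = 0.34052.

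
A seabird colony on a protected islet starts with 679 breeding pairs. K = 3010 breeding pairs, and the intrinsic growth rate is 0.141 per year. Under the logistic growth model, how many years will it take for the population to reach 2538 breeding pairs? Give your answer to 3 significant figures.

A = (K − N₀)/N₀ = (3010 − 679)/679 = 3.433.
Solve 3010/(1 + 3.433·e^(−0.141t)) = 2538: 1 + 3.433·e^(−0.141t) = 1.186, so e^(−0.141t) = 0.0541724.
−0.141·t = ln(0.0541724) = -2.9156, so t = 2.9156/0.141 = 20.678.

20.7 years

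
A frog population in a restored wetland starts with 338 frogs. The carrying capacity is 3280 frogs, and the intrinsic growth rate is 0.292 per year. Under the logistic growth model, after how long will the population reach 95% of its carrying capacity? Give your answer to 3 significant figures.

17.5 years

A = (K − N₀)/N₀ = (3280 − 338)/338 = 8.7041.
Solve 3280/(1 + 8.7041·e^(−0.292t)) = 3116: 1 + 8.7041·e^(−0.292t) = 1.0526, so e^(−0.292t) = 0.00604673.
−0.292·t = ln(0.00604673) = -5.1082, so t = 5.1082/0.292 = 17.494.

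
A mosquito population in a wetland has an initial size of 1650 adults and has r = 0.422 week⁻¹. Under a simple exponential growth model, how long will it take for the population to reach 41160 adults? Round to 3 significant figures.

Set N₀·e^(rt) = 41160: e^(0.422·t) = 41160/1650 = 24.945.
0.422·t = ln(24.945) = 3.2167, so t = 3.2167/0.422 = 7.6225.

7.62 weeks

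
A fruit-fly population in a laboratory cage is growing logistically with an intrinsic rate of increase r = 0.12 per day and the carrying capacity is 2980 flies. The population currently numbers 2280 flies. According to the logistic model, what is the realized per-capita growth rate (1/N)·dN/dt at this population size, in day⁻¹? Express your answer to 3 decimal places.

(1/N)·dN/dt = r(1 − N/K) = 0.12 × (1 − 2280/2980).
= 0.12 × 0.2349 = 0.028188.

0.028 per day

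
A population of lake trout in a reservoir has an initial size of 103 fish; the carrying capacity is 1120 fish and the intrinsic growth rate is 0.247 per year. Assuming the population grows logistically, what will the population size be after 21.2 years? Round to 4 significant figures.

1064 fish

A = (K − N₀)/N₀ = (1120 − 103)/103 = 9.8738.
N(t) = K/(1 + A·e^(−rt)) = 1120/(1 + 9.8738×e^(−0.247×21.2)).
e^(−5.236) = 0.0053194; denominator = 1 + 9.8738×0.0053194 = 1.0525.
N = 1120/1.0525 = 1064.11.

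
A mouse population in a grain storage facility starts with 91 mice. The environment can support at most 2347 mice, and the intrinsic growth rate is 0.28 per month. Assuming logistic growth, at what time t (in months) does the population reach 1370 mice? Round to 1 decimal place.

12.7 months

A = (K − N₀)/N₀ = (2347 − 91)/91 = 24.791.
Solve 2347/(1 + 24.791·e^(−0.28t)) = 1370: 1 + 24.791·e^(−0.28t) = 1.7131, so e^(−0.28t) = 0.0287658.
−0.28·t = ln(0.0287658) = -3.5486, so t = 3.5486/0.28 = 12.673.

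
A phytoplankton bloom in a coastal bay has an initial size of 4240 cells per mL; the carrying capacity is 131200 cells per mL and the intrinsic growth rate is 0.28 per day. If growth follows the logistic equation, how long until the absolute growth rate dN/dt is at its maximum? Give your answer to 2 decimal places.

Logistic growth is fastest at N = K/2 = 65600.
A = (K − N₀)/N₀ = 29.943. Set K/(1 + A·e^(−rt)) = K/2 → A·e^(−rt) = 1.
e^(−0.28t) = 1/29.943 = 0.0333963, so t = ln(29.943)/0.28 = 3.3993/0.28 = 12.14.

12.14 days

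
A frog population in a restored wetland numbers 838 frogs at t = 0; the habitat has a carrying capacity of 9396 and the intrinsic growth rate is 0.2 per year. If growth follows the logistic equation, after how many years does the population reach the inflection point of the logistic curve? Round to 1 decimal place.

Logistic growth is fastest at N = K/2 = 4698.
A = (K − N₀)/N₀ = 10.212. Set K/(1 + A·e^(−rt)) = K/2 → A·e^(−rt) = 1.
e^(−0.2t) = 1/10.212 = 0.0979201, so t = ln(10.212)/0.2 = 2.3236/0.2 = 11.618.

11.6 years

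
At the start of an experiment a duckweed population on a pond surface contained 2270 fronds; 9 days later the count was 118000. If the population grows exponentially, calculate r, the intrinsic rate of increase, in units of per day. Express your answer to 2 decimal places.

From N(t) = N₀·e^(rt): e^(r·9) = 118000/2270 = 51.982.
r·9 = ln(51.982) = 3.9509, so r = 3.9509/9 = 0.43899.

0.44 per day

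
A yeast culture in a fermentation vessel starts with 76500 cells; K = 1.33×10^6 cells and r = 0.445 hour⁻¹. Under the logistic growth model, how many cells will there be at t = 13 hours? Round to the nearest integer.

1266235 cells

A = (K − N₀)/N₀ = (1.33×10^6 − 76500)/76500 = 16.386.
N(t) = K/(1 + A·e^(−rt)) = 1.33×10^6/(1 + 16.386×e^(−0.445×13)).
e^(−5.785) = 0.0030733; denominator = 1 + 16.386×0.0030733 = 1.0504.
N = 1.33×10^6/1.0504 = 1.266235×10^6.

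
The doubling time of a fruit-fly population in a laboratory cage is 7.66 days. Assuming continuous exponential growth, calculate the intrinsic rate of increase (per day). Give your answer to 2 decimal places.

0.09 per day

r = ln(2)/t_d = 0.6931/7.66 = 0.090489.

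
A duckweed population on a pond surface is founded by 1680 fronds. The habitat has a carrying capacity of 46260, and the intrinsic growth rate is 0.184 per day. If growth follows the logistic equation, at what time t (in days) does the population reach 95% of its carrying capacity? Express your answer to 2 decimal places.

A = (K − N₀)/N₀ = (46260 − 1680)/1680 = 26.536.
Solve 46260/(1 + 26.536·e^(−0.184t)) = 43947: 1 + 26.536·e^(−0.184t) = 1.0526, so e^(−0.184t) = 0.00198342.
−0.184·t = ln(0.00198342) = -6.2229, so t = 6.2229/0.184 = 33.82.

33.82 days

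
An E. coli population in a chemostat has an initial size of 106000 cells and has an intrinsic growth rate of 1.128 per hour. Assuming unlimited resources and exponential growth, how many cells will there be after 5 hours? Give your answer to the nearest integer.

29835048 cells

N(t) = N₀·e^(rt) = 106000 × e^(1.128×5) = 106000 × e^5.64.
e^5.64 ≈ 281.46, so N ≈ 106000 × 281.46 = 2.983505×10^7.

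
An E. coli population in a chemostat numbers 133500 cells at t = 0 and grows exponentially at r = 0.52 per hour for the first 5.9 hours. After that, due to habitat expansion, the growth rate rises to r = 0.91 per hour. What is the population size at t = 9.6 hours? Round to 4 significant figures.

83210000 cells

Phase 1: N(5.9) = 133500·e^(0.52×5.9) = 133500·e^3.068 = 2.870098×10^6.
Phase 2 runs for 9.6 − 5.9 = 3.7 hours at r = 0.91.
N(9.6) = 2.870098×10^6·e^(0.91×3.7) = 2.870098×10^6·e^3.367 = 8.320822×10^7.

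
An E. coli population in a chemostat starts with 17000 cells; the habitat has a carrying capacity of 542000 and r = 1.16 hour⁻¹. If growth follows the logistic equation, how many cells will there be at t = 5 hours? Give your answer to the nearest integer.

A = (K − N₀)/N₀ = (542000 − 17000)/17000 = 30.882.
N(t) = K/(1 + A·e^(−rt)) = 542000/(1 + 30.882×e^(−1.16×5)).
e^(−5.8) = 0.0030276; denominator = 1 + 30.882×0.0030276 = 1.0935.
N = 542000/1.0935 = 495657.

495657 cells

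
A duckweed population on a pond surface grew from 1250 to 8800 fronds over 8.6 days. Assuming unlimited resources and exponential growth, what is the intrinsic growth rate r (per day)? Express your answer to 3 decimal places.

From N(t) = N₀·e^(rt): e^(r·8.6) = 8800/1250 = 7.04.
r·8.6 = ln(7.04) = 1.9516, so r = 1.9516/8.6 = 0.22693.

0.227 per day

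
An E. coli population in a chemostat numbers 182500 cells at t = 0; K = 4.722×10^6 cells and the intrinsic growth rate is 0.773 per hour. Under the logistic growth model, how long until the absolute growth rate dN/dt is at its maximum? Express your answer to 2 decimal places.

Logistic growth is fastest at N = K/2 = 2.361×10^6.
A = (K − N₀)/N₀ = 24.874. Set K/(1 + A·e^(−rt)) = K/2 → A·e^(−rt) = 1.
e^(−0.773t) = 1/24.874 = 0.0402027, so t = ln(24.874)/0.773 = 3.2138/0.773 = 4.1576.

4.16 hours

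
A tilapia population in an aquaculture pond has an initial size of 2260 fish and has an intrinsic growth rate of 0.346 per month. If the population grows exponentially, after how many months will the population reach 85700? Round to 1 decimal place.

Set N₀·e^(rt) = 85700: e^(0.346·t) = 85700/2260 = 37.92.
0.346·t = ln(37.92) = 3.6355, so t = 3.6355/0.346 = 10.507.

10.5 months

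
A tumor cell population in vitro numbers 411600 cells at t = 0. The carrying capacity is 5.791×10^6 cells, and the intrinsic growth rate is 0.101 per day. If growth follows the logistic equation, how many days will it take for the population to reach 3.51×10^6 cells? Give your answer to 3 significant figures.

A = (K − N₀)/N₀ = (5.791×10^6 − 411600)/411600 = 13.069.
Solve 5.791×10^6/(1 + 13.069·e^(−0.101t)) = 3.51×10^6: 1 + 13.069·e^(−0.101t) = 1.6499, so e^(−0.101t) = 0.0497233.
−0.101·t = ln(0.0497233) = -3.0013, so t = 3.0013/0.101 = 29.716.

29.7 days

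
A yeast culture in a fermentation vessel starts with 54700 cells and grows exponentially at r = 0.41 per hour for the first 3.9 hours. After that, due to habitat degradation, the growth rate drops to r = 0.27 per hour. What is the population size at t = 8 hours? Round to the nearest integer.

Phase 1: N(3.9) = 54700·e^(0.41×3.9) = 54700·e^1.599 = 270660.
Phase 2 runs for 8 − 3.9 = 4.1 hours at r = 0.27.
N(8) = 270660·e^(0.27×4.1) = 270660·e^1.107 = 818820.

818820 cells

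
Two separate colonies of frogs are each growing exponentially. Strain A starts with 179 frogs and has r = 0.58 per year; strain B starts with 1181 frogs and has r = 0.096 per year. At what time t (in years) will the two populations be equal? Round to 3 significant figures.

3.90 years

Set 179·e^(0.58t) = 1181·e^(0.096t).
e^((0.58 − 0.096)t) = 1181/179 → e^(0.484·t) = 6.5978.
0.484·t = ln(6.5978) = 1.8867, so t = 1.8867/0.484 = 3.8982.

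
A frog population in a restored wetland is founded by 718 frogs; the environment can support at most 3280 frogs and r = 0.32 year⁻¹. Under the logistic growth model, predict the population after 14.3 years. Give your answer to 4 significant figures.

A = (K − N₀)/N₀ = (3280 − 718)/718 = 3.5682.
N(t) = K/(1 + A·e^(−rt)) = 3280/(1 + 3.5682×e^(−0.32×14.3)).
e^(−4.576) = 0.010296; denominator = 1 + 3.5682×0.010296 = 1.0367.
N = 3280/1.0367 = 3163.77.

3164 frogs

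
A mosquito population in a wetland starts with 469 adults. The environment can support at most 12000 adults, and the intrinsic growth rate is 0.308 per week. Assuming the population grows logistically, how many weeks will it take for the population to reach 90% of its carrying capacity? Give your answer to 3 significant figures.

17.5 weeks

A = (K − N₀)/N₀ = (12000 − 469)/469 = 24.586.
Solve 12000/(1 + 24.586·e^(−0.308t)) = 10800: 1 + 24.586·e^(−0.308t) = 1.1111, so e^(−0.308t) = 0.00451922.
−0.308·t = ln(0.00451922) = -5.3994, so t = 5.3994/0.308 = 17.531.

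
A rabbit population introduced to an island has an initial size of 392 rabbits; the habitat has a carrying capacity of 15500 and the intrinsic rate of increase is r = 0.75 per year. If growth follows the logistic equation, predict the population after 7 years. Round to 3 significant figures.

12900 rabbits

A = (K − N₀)/N₀ = (15500 − 392)/392 = 38.541.
N(t) = K/(1 + A·e^(−rt)) = 15500/(1 + 38.541×e^(−0.75×7)).
e^(−5.25) = 0.0052475; denominator = 1 + 38.541×0.0052475 = 1.2022.
N = 15500/1.2022 = 12892.6.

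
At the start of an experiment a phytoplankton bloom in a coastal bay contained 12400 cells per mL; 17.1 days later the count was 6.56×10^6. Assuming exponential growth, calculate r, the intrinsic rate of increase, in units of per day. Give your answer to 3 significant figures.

0.367 per day

From N(t) = N₀·e^(rt): e^(r·17.1) = 6.56×10^6/12400 = 529.03.
r·17.1 = ln(529.03) = 6.271, so r = 6.271/17.1 = 0.36673.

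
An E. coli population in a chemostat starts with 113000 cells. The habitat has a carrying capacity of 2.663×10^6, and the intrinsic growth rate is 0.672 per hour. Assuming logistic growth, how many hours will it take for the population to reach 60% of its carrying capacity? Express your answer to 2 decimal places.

A = (K − N₀)/N₀ = (2.663×10^6 − 113000)/113000 = 22.566.
Solve 2.663×10^6/(1 + 22.566·e^(−0.672t)) = 1.5978×10^6: 1 + 22.566·e^(−0.672t) = 1.6667, so e^(−0.672t) = 0.0295425.
−0.672·t = ln(0.0295425) = -3.5219, so t = 3.5219/0.672 = 5.241.

5.24 hours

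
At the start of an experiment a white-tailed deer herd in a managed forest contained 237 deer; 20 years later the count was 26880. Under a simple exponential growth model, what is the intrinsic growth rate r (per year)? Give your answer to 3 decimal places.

From N(t) = N₀·e^(rt): e^(r·20) = 26880/237 = 113.42.
r·20 = ln(113.42) = 4.7311, so r = 4.7311/20 = 0.23655.

0.237 per year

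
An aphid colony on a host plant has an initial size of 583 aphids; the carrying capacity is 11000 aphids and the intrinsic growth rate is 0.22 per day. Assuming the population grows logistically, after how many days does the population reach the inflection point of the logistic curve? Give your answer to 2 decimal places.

Logistic growth is fastest at N = K/2 = 5500.
A = (K − N₀)/N₀ = 17.868. Set K/(1 + A·e^(−rt)) = K/2 → A·e^(−rt) = 1.
e^(−0.22t) = 1/17.868 = 0.0559662, so t = ln(17.868)/0.22 = 2.883/0.22 = 13.105.

13.10 days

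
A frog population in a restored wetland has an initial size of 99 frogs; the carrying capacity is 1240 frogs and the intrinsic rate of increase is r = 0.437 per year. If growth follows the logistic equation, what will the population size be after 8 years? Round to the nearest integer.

A = (K − N₀)/N₀ = (1240 − 99)/99 = 11.525.
N(t) = K/(1 + A·e^(−rt)) = 1240/(1 + 11.525×e^(−0.437×8)).
e^(−3.496) = 0.030318; denominator = 1 + 11.525×0.030318 = 1.3494.
N = 1240/1.3494 = 918.908.

919 frogs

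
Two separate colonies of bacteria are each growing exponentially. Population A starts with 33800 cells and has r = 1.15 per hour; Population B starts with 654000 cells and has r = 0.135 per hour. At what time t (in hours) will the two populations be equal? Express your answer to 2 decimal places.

Set 33800·e^(1.15t) = 654000·e^(0.135t).
e^((1.15 − 0.135)t) = 654000/33800 → e^(1.015·t) = 19.349.
1.015·t = ln(19.349) = 2.9626, so t = 2.9626/1.015 = 2.9189.

2.92 hours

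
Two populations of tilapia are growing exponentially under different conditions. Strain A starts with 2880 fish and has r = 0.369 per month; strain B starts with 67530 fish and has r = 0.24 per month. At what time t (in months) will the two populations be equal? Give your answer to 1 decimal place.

Set 2880·e^(0.369t) = 67530·e^(0.24t).
e^((0.369 − 0.24)t) = 67530/2880 → e^(0.129·t) = 23.448.
0.129·t = ln(23.448) = 3.1548, so t = 3.1548/0.129 = 24.456.

24.5 months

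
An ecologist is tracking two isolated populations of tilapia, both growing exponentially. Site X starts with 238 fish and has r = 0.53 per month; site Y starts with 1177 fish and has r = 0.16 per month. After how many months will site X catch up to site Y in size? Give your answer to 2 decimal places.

Set 238·e^(0.53t) = 1177·e^(0.16t).
e^((0.53 − 0.16)t) = 1177/238 → e^(0.37·t) = 4.9454.
0.37·t = ln(4.9454) = 1.5985, so t = 1.5985/0.37 = 4.3201.

4.32 months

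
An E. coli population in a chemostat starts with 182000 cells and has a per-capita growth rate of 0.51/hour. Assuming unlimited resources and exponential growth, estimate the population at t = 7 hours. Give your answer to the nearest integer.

6464020 cells

N(t) = N₀·e^(rt) = 182000 × e^(0.51×7) = 182000 × e^3.57.
e^3.57 ≈ 35.517, so N ≈ 182000 × 35.517 = 6.46402×10^6.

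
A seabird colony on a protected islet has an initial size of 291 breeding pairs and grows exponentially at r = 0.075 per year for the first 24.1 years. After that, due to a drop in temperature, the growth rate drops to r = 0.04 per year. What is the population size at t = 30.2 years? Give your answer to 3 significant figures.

Phase 1: N(24.1) = 291·e^(0.075×24.1) = 291·e^1.808 = 1773.7.
Phase 2 runs for 30.2 − 24.1 = 6.1 years at r = 0.04.
N(30.2) = 1773.7·e^(0.04×6.1) = 1773.7·e^0.244 = 2263.85.

2260 breeding pairs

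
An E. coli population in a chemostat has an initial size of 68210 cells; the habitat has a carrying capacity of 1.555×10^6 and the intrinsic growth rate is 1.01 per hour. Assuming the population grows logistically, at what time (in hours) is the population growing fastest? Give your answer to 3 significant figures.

3.05 hours

Logistic growth is fastest at N = K/2 = 777500.
A = (K − N₀)/N₀ = 21.797. Set K/(1 + A·e^(−rt)) = K/2 → A·e^(−rt) = 1.
e^(−1.01t) = 1/21.797 = 0.0458774, so t = ln(21.797)/1.01 = 3.0818/1.01 = 3.0513.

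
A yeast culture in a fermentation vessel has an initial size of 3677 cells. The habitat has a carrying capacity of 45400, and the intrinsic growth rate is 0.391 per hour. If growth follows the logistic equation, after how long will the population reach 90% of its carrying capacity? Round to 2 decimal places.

11.83 hours

A = (K − N₀)/N₀ = (45400 − 3677)/3677 = 11.347.
Solve 45400/(1 + 11.347·e^(−0.391t)) = 40860: 1 + 11.347·e^(−0.391t) = 1.1111, so e^(−0.391t) = 0.00979209.
−0.391·t = ln(0.00979209) = -4.6262, so t = 4.6262/0.391 = 11.832.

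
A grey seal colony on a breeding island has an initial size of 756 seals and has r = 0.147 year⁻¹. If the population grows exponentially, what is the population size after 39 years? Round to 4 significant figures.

N(t) = N₀·e^(rt) = 756 × e^(0.147×39) = 756 × e^5.733.
e^5.733 ≈ 308.89, so N ≈ 756 × 308.89 = 233524.

233500 seals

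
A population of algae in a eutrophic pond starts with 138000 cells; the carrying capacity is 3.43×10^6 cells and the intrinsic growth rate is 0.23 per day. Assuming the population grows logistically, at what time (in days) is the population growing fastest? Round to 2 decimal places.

Logistic growth is fastest at N = K/2 = 1.715×10^6.
A = (K − N₀)/N₀ = 23.855. Set K/(1 + A·e^(−rt)) = K/2 → A·e^(−rt) = 1.
e^(−0.23t) = 1/23.855 = 0.0419198, so t = ln(23.855)/0.23 = 3.172/0.23 = 13.791.

13.79 days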